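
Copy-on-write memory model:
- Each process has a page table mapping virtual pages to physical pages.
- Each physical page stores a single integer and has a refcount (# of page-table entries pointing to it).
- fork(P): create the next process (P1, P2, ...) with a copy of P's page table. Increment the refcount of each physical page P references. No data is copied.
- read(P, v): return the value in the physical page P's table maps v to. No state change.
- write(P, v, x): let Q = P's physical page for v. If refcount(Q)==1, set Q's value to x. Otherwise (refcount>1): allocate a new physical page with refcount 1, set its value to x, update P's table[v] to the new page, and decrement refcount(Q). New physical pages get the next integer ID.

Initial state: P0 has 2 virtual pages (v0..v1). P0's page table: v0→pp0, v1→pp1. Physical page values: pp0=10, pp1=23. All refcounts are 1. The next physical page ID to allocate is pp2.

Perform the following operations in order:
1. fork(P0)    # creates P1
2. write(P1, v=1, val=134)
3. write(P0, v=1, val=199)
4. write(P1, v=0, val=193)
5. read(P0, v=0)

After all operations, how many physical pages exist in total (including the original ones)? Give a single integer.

Op 1: fork(P0) -> P1. 2 ppages; refcounts: pp0:2 pp1:2
Op 2: write(P1, v1, 134). refcount(pp1)=2>1 -> COPY to pp2. 3 ppages; refcounts: pp0:2 pp1:1 pp2:1
Op 3: write(P0, v1, 199). refcount(pp1)=1 -> write in place. 3 ppages; refcounts: pp0:2 pp1:1 pp2:1
Op 4: write(P1, v0, 193). refcount(pp0)=2>1 -> COPY to pp3. 4 ppages; refcounts: pp0:1 pp1:1 pp2:1 pp3:1
Op 5: read(P0, v0) -> 10. No state change.

Answer: 4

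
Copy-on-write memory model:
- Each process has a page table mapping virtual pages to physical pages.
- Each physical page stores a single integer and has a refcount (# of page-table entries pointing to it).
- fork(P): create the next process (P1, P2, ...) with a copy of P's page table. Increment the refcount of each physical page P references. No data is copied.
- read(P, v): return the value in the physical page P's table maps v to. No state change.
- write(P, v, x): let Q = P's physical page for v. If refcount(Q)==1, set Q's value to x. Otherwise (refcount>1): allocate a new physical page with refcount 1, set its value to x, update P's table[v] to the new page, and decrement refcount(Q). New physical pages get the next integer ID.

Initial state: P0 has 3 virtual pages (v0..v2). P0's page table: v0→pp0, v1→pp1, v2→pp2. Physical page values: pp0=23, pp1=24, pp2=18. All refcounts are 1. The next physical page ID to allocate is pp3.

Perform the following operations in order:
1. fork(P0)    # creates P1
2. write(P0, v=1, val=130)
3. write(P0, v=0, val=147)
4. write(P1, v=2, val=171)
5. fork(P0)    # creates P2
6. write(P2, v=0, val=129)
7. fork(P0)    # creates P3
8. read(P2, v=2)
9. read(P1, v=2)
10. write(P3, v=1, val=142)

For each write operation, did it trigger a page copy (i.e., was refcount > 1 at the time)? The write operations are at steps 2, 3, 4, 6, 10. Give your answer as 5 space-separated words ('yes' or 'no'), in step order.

Op 1: fork(P0) -> P1. 3 ppages; refcounts: pp0:2 pp1:2 pp2:2
Op 2: write(P0, v1, 130). refcount(pp1)=2>1 -> COPY to pp3. 4 ppages; refcounts: pp0:2 pp1:1 pp2:2 pp3:1
Op 3: write(P0, v0, 147). refcount(pp0)=2>1 -> COPY to pp4. 5 ppages; refcounts: pp0:1 pp1:1 pp2:2 pp3:1 pp4:1
Op 4: write(P1, v2, 171). refcount(pp2)=2>1 -> COPY to pp5. 6 ppages; refcounts: pp0:1 pp1:1 pp2:1 pp3:1 pp4:1 pp5:1
Op 5: fork(P0) -> P2. 6 ppages; refcounts: pp0:1 pp1:1 pp2:2 pp3:2 pp4:2 pp5:1
Op 6: write(P2, v0, 129). refcount(pp4)=2>1 -> COPY to pp6. 7 ppages; refcounts: pp0:1 pp1:1 pp2:2 pp3:2 pp4:1 pp5:1 pp6:1
Op 7: fork(P0) -> P3. 7 ppages; refcounts: pp0:1 pp1:1 pp2:3 pp3:3 pp4:2 pp5:1 pp6:1
Op 8: read(P2, v2) -> 18. No state change.
Op 9: read(P1, v2) -> 171. No state change.
Op 10: write(P3, v1, 142). refcount(pp3)=3>1 -> COPY to pp7. 8 ppages; refcounts: pp0:1 pp1:1 pp2:3 pp3:2 pp4:2 pp5:1 pp6:1 pp7:1

yes yes yes yes yes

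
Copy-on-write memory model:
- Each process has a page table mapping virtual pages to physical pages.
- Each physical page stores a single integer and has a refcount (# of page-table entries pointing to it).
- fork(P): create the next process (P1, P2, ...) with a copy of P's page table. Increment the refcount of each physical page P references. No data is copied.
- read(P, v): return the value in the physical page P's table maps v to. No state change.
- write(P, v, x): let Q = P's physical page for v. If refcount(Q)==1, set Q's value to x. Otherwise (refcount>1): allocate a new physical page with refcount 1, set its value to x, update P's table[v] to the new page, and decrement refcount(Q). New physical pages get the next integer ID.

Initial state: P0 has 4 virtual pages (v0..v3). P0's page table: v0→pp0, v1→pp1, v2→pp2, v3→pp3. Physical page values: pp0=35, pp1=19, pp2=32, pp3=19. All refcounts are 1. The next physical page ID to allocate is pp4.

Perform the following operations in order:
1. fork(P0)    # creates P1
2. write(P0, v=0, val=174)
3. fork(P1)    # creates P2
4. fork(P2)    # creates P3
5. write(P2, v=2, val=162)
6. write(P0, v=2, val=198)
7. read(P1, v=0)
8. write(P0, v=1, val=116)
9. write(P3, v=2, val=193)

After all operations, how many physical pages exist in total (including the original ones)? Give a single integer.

Answer: 9

Derivation:
Op 1: fork(P0) -> P1. 4 ppages; refcounts: pp0:2 pp1:2 pp2:2 pp3:2
Op 2: write(P0, v0, 174). refcount(pp0)=2>1 -> COPY to pp4. 5 ppages; refcounts: pp0:1 pp1:2 pp2:2 pp3:2 pp4:1
Op 3: fork(P1) -> P2. 5 ppages; refcounts: pp0:2 pp1:3 pp2:3 pp3:3 pp4:1
Op 4: fork(P2) -> P3. 5 ppages; refcounts: pp0:3 pp1:4 pp2:4 pp3:4 pp4:1
Op 5: write(P2, v2, 162). refcount(pp2)=4>1 -> COPY to pp5. 6 ppages; refcounts: pp0:3 pp1:4 pp2:3 pp3:4 pp4:1 pp5:1
Op 6: write(P0, v2, 198). refcount(pp2)=3>1 -> COPY to pp6. 7 ppages; refcounts: pp0:3 pp1:4 pp2:2 pp3:4 pp4:1 pp5:1 pp6:1
Op 7: read(P1, v0) -> 35. No state change.
Op 8: write(P0, v1, 116). refcount(pp1)=4>1 -> COPY to pp7. 8 ppages; refcounts: pp0:3 pp1:3 pp2:2 pp3:4 pp4:1 pp5:1 pp6:1 pp7:1
Op 9: write(P3, v2, 193). refcount(pp2)=2>1 -> COPY to pp8. 9 ppages; refcounts: pp0:3 pp1:3 pp2:1 pp3:4 pp4:1 pp5:1 pp6:1 pp7:1 pp8:1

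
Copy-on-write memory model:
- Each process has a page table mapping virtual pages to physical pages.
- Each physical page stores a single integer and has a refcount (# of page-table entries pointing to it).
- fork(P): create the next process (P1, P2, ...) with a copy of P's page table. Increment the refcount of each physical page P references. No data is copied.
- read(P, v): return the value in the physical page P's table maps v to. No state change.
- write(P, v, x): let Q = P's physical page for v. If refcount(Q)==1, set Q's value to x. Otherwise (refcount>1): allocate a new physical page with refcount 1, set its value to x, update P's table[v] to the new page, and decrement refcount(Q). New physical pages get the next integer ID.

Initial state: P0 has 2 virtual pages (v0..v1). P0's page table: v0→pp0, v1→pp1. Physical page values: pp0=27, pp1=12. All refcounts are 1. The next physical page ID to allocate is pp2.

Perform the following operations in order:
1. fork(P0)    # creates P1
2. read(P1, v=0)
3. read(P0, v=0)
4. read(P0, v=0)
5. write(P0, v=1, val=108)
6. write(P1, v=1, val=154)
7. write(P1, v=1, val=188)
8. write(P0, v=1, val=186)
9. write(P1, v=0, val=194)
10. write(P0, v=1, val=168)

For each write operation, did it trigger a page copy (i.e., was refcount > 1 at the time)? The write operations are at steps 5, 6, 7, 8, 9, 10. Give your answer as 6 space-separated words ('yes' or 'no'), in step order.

Op 1: fork(P0) -> P1. 2 ppages; refcounts: pp0:2 pp1:2
Op 2: read(P1, v0) -> 27. No state change.
Op 3: read(P0, v0) -> 27. No state change.
Op 4: read(P0, v0) -> 27. No state change.
Op 5: write(P0, v1, 108). refcount(pp1)=2>1 -> COPY to pp2. 3 ppages; refcounts: pp0:2 pp1:1 pp2:1
Op 6: write(P1, v1, 154). refcount(pp1)=1 -> write in place. 3 ppages; refcounts: pp0:2 pp1:1 pp2:1
Op 7: write(P1, v1, 188). refcount(pp1)=1 -> write in place. 3 ppages; refcounts: pp0:2 pp1:1 pp2:1
Op 8: write(P0, v1, 186). refcount(pp2)=1 -> write in place. 3 ppages; refcounts: pp0:2 pp1:1 pp2:1
Op 9: write(P1, v0, 194). refcount(pp0)=2>1 -> COPY to pp3. 4 ppages; refcounts: pp0:1 pp1:1 pp2:1 pp3:1
Op 10: write(P0, v1, 168). refcount(pp2)=1 -> write in place. 4 ppages; refcounts: pp0:1 pp1:1 pp2:1 pp3:1

yes no no no yes no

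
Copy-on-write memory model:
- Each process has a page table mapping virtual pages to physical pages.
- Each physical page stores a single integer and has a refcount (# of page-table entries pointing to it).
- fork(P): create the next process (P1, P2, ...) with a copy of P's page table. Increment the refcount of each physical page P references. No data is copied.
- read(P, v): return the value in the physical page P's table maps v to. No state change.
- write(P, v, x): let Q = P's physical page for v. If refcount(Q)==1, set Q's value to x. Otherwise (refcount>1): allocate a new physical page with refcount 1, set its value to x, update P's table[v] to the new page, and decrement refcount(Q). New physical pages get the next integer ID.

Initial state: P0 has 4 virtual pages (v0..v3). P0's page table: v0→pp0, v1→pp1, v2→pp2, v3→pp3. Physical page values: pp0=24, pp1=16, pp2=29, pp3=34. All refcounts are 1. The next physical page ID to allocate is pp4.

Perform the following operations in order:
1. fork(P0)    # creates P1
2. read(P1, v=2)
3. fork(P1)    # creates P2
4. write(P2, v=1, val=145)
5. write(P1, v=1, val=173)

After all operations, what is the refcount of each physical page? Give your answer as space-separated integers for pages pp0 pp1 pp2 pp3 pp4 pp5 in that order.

Answer: 3 1 3 3 1 1

Derivation:
Op 1: fork(P0) -> P1. 4 ppages; refcounts: pp0:2 pp1:2 pp2:2 pp3:2
Op 2: read(P1, v2) -> 29. No state change.
Op 3: fork(P1) -> P2. 4 ppages; refcounts: pp0:3 pp1:3 pp2:3 pp3:3
Op 4: write(P2, v1, 145). refcount(pp1)=3>1 -> COPY to pp4. 5 ppages; refcounts: pp0:3 pp1:2 pp2:3 pp3:3 pp4:1
Op 5: write(P1, v1, 173). refcount(pp1)=2>1 -> COPY to pp5. 6 ppages; refcounts: pp0:3 pp1:1 pp2:3 pp3:3 pp4:1 pp5:1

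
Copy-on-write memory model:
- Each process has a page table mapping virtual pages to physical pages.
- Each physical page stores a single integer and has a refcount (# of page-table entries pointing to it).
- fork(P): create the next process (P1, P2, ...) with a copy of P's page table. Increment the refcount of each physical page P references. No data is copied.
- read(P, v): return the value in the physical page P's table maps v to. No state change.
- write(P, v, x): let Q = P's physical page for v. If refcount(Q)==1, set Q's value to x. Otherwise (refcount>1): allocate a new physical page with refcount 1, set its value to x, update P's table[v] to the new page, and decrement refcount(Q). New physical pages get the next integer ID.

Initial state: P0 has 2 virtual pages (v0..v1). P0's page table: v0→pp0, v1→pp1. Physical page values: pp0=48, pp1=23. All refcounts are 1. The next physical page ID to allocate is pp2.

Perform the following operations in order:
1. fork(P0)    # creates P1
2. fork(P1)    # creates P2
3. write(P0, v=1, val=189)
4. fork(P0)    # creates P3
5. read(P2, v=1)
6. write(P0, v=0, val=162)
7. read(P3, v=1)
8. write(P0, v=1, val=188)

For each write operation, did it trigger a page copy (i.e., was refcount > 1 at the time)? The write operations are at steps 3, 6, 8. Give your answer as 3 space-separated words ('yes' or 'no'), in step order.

Op 1: fork(P0) -> P1. 2 ppages; refcounts: pp0:2 pp1:2
Op 2: fork(P1) -> P2. 2 ppages; refcounts: pp0:3 pp1:3
Op 3: write(P0, v1, 189). refcount(pp1)=3>1 -> COPY to pp2. 3 ppages; refcounts: pp0:3 pp1:2 pp2:1
Op 4: fork(P0) -> P3. 3 ppages; refcounts: pp0:4 pp1:2 pp2:2
Op 5: read(P2, v1) -> 23. No state change.
Op 6: write(P0, v0, 162). refcount(pp0)=4>1 -> COPY to pp3. 4 ppages; refcounts: pp0:3 pp1:2 pp2:2 pp3:1
Op 7: read(P3, v1) -> 189. No state change.
Op 8: write(P0, v1, 188). refcount(pp2)=2>1 -> COPY to pp4. 5 ppages; refcounts: pp0:3 pp1:2 pp2:1 pp3:1 pp4:1

yes yes yes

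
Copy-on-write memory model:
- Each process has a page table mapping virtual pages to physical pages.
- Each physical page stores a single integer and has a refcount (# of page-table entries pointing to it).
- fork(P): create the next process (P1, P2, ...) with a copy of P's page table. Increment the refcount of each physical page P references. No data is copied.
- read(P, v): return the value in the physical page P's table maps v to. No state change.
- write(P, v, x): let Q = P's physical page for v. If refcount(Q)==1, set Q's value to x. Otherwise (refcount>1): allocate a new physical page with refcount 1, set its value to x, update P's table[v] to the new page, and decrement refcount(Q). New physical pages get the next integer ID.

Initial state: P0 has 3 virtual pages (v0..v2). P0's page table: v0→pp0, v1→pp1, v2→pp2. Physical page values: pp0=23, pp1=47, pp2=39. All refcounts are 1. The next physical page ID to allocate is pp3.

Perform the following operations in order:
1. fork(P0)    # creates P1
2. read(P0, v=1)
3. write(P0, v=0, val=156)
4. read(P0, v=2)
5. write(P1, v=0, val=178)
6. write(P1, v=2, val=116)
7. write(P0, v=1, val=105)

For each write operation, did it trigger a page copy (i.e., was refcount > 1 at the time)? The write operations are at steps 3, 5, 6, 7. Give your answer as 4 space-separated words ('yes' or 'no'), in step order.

Op 1: fork(P0) -> P1. 3 ppages; refcounts: pp0:2 pp1:2 pp2:2
Op 2: read(P0, v1) -> 47. No state change.
Op 3: write(P0, v0, 156). refcount(pp0)=2>1 -> COPY to pp3. 4 ppages; refcounts: pp0:1 pp1:2 pp2:2 pp3:1
Op 4: read(P0, v2) -> 39. No state change.
Op 5: write(P1, v0, 178). refcount(pp0)=1 -> write in place. 4 ppages; refcounts: pp0:1 pp1:2 pp2:2 pp3:1
Op 6: write(P1, v2, 116). refcount(pp2)=2>1 -> COPY to pp4. 5 ppages; refcounts: pp0:1 pp1:2 pp2:1 pp3:1 pp4:1
Op 7: write(P0, v1, 105). refcount(pp1)=2>1 -> COPY to pp5. 6 ppages; refcounts: pp0:1 pp1:1 pp2:1 pp3:1 pp4:1 pp5:1

yes no yes yes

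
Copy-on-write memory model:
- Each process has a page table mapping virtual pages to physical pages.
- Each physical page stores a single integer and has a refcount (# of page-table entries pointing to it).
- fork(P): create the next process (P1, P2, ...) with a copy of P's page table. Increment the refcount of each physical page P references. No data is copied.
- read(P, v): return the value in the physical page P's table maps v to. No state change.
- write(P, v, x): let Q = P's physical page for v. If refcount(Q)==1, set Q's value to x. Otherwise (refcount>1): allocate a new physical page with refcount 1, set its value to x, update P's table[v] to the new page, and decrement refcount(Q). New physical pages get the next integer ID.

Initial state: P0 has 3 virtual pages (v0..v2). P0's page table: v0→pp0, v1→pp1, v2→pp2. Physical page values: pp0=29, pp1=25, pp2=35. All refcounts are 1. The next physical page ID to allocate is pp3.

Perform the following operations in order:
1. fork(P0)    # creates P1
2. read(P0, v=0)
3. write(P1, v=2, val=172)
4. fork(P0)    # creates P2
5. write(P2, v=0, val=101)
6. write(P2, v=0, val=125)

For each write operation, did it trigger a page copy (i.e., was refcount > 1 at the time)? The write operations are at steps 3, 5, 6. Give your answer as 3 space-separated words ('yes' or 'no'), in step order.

Op 1: fork(P0) -> P1. 3 ppages; refcounts: pp0:2 pp1:2 pp2:2
Op 2: read(P0, v0) -> 29. No state change.
Op 3: write(P1, v2, 172). refcount(pp2)=2>1 -> COPY to pp3. 4 ppages; refcounts: pp0:2 pp1:2 pp2:1 pp3:1
Op 4: fork(P0) -> P2. 4 ppages; refcounts: pp0:3 pp1:3 pp2:2 pp3:1
Op 5: write(P2, v0, 101). refcount(pp0)=3>1 -> COPY to pp4. 5 ppages; refcounts: pp0:2 pp1:3 pp2:2 pp3:1 pp4:1
Op 6: write(P2, v0, 125). refcount(pp4)=1 -> write in place. 5 ppages; refcounts: pp0:2 pp1:3 pp2:2 pp3:1 pp4:1

yes yes no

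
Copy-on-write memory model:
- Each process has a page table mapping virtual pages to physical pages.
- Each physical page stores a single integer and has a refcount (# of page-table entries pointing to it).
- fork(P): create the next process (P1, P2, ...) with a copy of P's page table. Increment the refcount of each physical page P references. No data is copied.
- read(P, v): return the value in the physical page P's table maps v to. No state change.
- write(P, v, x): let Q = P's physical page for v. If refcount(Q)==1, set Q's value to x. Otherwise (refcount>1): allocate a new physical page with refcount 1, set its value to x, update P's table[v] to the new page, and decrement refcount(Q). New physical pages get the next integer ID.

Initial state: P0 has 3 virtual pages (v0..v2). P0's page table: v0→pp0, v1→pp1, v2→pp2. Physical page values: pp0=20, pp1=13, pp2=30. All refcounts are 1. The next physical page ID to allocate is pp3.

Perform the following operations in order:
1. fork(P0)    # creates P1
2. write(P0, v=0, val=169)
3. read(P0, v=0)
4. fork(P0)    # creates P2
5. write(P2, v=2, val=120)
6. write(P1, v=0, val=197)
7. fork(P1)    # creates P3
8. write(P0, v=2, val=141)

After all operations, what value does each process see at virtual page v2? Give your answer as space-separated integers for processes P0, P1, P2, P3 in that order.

Op 1: fork(P0) -> P1. 3 ppages; refcounts: pp0:2 pp1:2 pp2:2
Op 2: write(P0, v0, 169). refcount(pp0)=2>1 -> COPY to pp3. 4 ppages; refcounts: pp0:1 pp1:2 pp2:2 pp3:1
Op 3: read(P0, v0) -> 169. No state change.
Op 4: fork(P0) -> P2. 4 ppages; refcounts: pp0:1 pp1:3 pp2:3 pp3:2
Op 5: write(P2, v2, 120). refcount(pp2)=3>1 -> COPY to pp4. 5 ppages; refcounts: pp0:1 pp1:3 pp2:2 pp3:2 pp4:1
Op 6: write(P1, v0, 197). refcount(pp0)=1 -> write in place. 5 ppages; refcounts: pp0:1 pp1:3 pp2:2 pp3:2 pp4:1
Op 7: fork(P1) -> P3. 5 ppages; refcounts: pp0:2 pp1:4 pp2:3 pp3:2 pp4:1
Op 8: write(P0, v2, 141). refcount(pp2)=3>1 -> COPY to pp5. 6 ppages; refcounts: pp0:2 pp1:4 pp2:2 pp3:2 pp4:1 pp5:1
P0: v2 -> pp5 = 141
P1: v2 -> pp2 = 30
P2: v2 -> pp4 = 120
P3: v2 -> pp2 = 30

Answer: 141 30 120 30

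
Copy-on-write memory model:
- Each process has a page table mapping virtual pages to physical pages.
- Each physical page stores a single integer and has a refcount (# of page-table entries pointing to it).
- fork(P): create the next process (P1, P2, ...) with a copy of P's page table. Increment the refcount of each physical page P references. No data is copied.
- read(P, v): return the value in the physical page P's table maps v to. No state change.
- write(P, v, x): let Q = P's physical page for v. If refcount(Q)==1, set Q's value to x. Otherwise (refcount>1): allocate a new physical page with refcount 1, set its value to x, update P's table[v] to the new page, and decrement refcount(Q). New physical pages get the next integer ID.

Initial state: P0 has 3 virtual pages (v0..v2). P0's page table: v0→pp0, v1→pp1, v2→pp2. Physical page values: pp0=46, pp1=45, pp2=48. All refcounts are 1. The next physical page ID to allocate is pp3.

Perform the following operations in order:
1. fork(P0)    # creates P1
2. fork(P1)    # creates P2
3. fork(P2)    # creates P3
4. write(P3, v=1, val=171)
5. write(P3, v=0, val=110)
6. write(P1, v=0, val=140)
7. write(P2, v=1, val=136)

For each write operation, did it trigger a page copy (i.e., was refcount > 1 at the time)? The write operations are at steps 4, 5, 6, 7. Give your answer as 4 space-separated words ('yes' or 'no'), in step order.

Op 1: fork(P0) -> P1. 3 ppages; refcounts: pp0:2 pp1:2 pp2:2
Op 2: fork(P1) -> P2. 3 ppages; refcounts: pp0:3 pp1:3 pp2:3
Op 3: fork(P2) -> P3. 3 ppages; refcounts: pp0:4 pp1:4 pp2:4
Op 4: write(P3, v1, 171). refcount(pp1)=4>1 -> COPY to pp3. 4 ppages; refcounts: pp0:4 pp1:3 pp2:4 pp3:1
Op 5: write(P3, v0, 110). refcount(pp0)=4>1 -> COPY to pp4. 5 ppages; refcounts: pp0:3 pp1:3 pp2:4 pp3:1 pp4:1
Op 6: write(P1, v0, 140). refcount(pp0)=3>1 -> COPY to pp5. 6 ppages; refcounts: pp0:2 pp1:3 pp2:4 pp3:1 pp4:1 pp5:1
Op 7: write(P2, v1, 136). refcount(pp1)=3>1 -> COPY to pp6. 7 ppages; refcounts: pp0:2 pp1:2 pp2:4 pp3:1 pp4:1 pp5:1 pp6:1

yes yes yes yes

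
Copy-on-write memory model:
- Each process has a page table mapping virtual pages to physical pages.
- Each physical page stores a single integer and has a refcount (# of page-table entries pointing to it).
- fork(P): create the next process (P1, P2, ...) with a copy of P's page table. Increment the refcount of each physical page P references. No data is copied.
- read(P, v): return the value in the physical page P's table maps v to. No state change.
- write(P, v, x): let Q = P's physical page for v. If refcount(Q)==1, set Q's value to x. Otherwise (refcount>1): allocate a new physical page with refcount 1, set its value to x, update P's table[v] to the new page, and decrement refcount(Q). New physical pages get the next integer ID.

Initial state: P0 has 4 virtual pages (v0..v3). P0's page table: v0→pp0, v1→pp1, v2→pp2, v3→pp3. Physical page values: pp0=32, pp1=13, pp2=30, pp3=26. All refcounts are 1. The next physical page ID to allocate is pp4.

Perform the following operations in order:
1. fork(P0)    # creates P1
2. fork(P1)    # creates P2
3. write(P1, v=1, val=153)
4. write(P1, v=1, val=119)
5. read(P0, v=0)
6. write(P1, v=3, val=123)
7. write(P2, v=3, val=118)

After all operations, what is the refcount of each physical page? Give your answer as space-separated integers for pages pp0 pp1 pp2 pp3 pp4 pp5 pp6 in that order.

Answer: 3 2 3 1 1 1 1

Derivation:
Op 1: fork(P0) -> P1. 4 ppages; refcounts: pp0:2 pp1:2 pp2:2 pp3:2
Op 2: fork(P1) -> P2. 4 ppages; refcounts: pp0:3 pp1:3 pp2:3 pp3:3
Op 3: write(P1, v1, 153). refcount(pp1)=3>1 -> COPY to pp4. 5 ppages; refcounts: pp0:3 pp1:2 pp2:3 pp3:3 pp4:1
Op 4: write(P1, v1, 119). refcount(pp4)=1 -> write in place. 5 ppages; refcounts: pp0:3 pp1:2 pp2:3 pp3:3 pp4:1
Op 5: read(P0, v0) -> 32. No state change.
Op 6: write(P1, v3, 123). refcount(pp3)=3>1 -> COPY to pp5. 6 ppages; refcounts: pp0:3 pp1:2 pp2:3 pp3:2 pp4:1 pp5:1
Op 7: write(P2, v3, 118). refcount(pp3)=2>1 -> COPY to pp6. 7 ppages; refcounts: pp0:3 pp1:2 pp2:3 pp3:1 pp4:1 pp5:1 pp6:1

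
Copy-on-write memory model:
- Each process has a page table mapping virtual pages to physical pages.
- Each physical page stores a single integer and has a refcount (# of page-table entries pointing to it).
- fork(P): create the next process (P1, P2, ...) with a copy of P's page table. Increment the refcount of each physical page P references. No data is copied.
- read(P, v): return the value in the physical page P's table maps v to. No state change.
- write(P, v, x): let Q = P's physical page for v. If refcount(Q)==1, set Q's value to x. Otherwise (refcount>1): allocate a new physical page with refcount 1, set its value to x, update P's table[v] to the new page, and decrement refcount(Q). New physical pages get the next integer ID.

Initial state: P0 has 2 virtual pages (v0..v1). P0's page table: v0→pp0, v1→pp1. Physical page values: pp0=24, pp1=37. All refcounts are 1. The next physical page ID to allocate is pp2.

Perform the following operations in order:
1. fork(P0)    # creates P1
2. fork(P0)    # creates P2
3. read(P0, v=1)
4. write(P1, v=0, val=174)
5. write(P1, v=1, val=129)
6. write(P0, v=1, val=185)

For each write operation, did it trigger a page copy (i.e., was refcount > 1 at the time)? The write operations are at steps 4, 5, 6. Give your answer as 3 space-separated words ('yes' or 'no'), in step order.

Op 1: fork(P0) -> P1. 2 ppages; refcounts: pp0:2 pp1:2
Op 2: fork(P0) -> P2. 2 ppages; refcounts: pp0:3 pp1:3
Op 3: read(P0, v1) -> 37. No state change.
Op 4: write(P1, v0, 174). refcount(pp0)=3>1 -> COPY to pp2. 3 ppages; refcounts: pp0:2 pp1:3 pp2:1
Op 5: write(P1, v1, 129). refcount(pp1)=3>1 -> COPY to pp3. 4 ppages; refcounts: pp0:2 pp1:2 pp2:1 pp3:1
Op 6: write(P0, v1, 185). refcount(pp1)=2>1 -> COPY to pp4. 5 ppages; refcounts: pp0:2 pp1:1 pp2:1 pp3:1 pp4:1

yes yes yes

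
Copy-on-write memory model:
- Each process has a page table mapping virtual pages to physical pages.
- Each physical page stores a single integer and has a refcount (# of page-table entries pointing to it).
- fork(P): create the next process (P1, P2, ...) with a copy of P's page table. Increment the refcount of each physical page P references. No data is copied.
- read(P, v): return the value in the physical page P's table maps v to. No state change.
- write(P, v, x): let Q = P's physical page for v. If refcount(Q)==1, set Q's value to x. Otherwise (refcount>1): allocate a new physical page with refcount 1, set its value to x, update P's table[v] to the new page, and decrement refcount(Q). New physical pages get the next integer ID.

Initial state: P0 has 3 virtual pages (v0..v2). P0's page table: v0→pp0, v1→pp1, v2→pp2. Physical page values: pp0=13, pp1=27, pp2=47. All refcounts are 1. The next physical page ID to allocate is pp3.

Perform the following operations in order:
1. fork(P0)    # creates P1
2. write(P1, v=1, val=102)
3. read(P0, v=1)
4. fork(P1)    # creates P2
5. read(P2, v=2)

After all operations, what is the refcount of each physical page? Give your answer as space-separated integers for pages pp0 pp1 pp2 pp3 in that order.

Op 1: fork(P0) -> P1. 3 ppages; refcounts: pp0:2 pp1:2 pp2:2
Op 2: write(P1, v1, 102). refcount(pp1)=2>1 -> COPY to pp3. 4 ppages; refcounts: pp0:2 pp1:1 pp2:2 pp3:1
Op 3: read(P0, v1) -> 27. No state change.
Op 4: fork(P1) -> P2. 4 ppages; refcounts: pp0:3 pp1:1 pp2:3 pp3:2
Op 5: read(P2, v2) -> 47. No state change.

Answer: 3 1 3 2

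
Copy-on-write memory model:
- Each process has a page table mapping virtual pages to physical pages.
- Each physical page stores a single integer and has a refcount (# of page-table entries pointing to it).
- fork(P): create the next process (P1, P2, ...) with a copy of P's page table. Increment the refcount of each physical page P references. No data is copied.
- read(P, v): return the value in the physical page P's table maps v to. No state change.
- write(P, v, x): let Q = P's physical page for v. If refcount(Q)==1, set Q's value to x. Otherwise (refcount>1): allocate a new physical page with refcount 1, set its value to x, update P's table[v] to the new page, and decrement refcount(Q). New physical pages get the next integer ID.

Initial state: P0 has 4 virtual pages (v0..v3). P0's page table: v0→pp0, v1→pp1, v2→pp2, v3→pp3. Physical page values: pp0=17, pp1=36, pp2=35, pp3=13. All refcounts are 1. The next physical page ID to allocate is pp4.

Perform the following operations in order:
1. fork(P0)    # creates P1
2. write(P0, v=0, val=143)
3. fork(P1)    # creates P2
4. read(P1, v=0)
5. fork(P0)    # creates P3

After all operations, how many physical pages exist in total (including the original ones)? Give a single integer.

Answer: 5

Derivation:
Op 1: fork(P0) -> P1. 4 ppages; refcounts: pp0:2 pp1:2 pp2:2 pp3:2
Op 2: write(P0, v0, 143). refcount(pp0)=2>1 -> COPY to pp4. 5 ppages; refcounts: pp0:1 pp1:2 pp2:2 pp3:2 pp4:1
Op 3: fork(P1) -> P2. 5 ppages; refcounts: pp0:2 pp1:3 pp2:3 pp3:3 pp4:1
Op 4: read(P1, v0) -> 17. No state change.
Op 5: fork(P0) -> P3. 5 ppages; refcounts: pp0:2 pp1:4 pp2:4 pp3:4 pp4:2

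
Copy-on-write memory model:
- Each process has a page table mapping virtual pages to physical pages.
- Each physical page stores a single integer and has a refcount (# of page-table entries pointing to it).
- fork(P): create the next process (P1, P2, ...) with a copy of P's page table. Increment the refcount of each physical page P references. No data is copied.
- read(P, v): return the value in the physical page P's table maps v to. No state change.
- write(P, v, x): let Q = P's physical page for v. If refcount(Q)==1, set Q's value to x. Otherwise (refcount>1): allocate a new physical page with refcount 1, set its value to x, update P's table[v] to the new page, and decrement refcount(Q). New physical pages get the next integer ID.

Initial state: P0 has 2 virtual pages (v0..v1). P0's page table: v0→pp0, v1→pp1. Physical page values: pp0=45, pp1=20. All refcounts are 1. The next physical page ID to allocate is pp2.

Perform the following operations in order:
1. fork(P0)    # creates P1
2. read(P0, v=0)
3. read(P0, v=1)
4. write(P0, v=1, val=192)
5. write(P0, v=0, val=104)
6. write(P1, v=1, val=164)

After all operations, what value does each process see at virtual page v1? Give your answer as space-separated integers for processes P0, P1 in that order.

Answer: 192 164

Derivation:
Op 1: fork(P0) -> P1. 2 ppages; refcounts: pp0:2 pp1:2
Op 2: read(P0, v0) -> 45. No state change.
Op 3: read(P0, v1) -> 20. No state change.
Op 4: write(P0, v1, 192). refcount(pp1)=2>1 -> COPY to pp2. 3 ppages; refcounts: pp0:2 pp1:1 pp2:1
Op 5: write(P0, v0, 104). refcount(pp0)=2>1 -> COPY to pp3. 4 ppages; refcounts: pp0:1 pp1:1 pp2:1 pp3:1
Op 6: write(P1, v1, 164). refcount(pp1)=1 -> write in place. 4 ppages; refcounts: pp0:1 pp1:1 pp2:1 pp3:1
P0: v1 -> pp2 = 192
P1: v1 -> pp1 = 164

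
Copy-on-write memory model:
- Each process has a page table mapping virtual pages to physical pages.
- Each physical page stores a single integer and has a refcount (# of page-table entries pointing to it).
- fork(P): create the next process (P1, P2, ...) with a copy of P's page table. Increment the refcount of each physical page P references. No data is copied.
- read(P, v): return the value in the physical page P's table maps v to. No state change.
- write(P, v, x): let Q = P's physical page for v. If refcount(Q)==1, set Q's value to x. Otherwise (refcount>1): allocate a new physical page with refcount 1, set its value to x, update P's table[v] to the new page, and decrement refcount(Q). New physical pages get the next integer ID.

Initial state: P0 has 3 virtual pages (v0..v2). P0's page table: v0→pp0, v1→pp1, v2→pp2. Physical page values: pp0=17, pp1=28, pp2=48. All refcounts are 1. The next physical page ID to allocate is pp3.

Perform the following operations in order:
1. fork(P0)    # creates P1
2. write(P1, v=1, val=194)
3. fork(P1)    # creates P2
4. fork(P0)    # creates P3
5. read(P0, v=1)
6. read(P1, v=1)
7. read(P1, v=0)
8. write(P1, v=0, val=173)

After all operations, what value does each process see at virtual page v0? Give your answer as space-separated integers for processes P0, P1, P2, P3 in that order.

Answer: 17 173 17 17

Derivation:
Op 1: fork(P0) -> P1. 3 ppages; refcounts: pp0:2 pp1:2 pp2:2
Op 2: write(P1, v1, 194). refcount(pp1)=2>1 -> COPY to pp3. 4 ppages; refcounts: pp0:2 pp1:1 pp2:2 pp3:1
Op 3: fork(P1) -> P2. 4 ppages; refcounts: pp0:3 pp1:1 pp2:3 pp3:2
Op 4: fork(P0) -> P3. 4 ppages; refcounts: pp0:4 pp1:2 pp2:4 pp3:2
Op 5: read(P0, v1) -> 28. No state change.
Op 6: read(P1, v1) -> 194. No state change.
Op 7: read(P1, v0) -> 17. No state change.
Op 8: write(P1, v0, 173). refcount(pp0)=4>1 -> COPY to pp4. 5 ppages; refcounts: pp0:3 pp1:2 pp2:4 pp3:2 pp4:1
P0: v0 -> pp0 = 17
P1: v0 -> pp4 = 173
P2: v0 -> pp0 = 17
P3: v0 -> pp0 = 17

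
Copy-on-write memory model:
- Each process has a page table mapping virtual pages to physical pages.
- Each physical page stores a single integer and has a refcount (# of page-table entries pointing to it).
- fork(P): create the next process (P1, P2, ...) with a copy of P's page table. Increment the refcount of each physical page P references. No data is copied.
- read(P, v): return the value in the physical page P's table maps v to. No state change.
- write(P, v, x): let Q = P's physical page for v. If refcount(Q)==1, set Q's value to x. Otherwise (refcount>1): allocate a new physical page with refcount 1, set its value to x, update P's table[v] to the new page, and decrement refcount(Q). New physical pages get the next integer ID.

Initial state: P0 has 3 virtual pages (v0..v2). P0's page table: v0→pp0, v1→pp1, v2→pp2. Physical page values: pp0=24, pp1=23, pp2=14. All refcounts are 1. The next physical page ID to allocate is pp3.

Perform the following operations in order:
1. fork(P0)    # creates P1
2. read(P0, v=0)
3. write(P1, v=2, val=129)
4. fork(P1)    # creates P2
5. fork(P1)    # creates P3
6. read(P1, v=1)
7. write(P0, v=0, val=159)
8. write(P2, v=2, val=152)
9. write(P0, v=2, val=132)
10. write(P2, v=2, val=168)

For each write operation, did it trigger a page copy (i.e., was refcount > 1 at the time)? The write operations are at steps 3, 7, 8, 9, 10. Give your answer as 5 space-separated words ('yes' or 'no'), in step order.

Op 1: fork(P0) -> P1. 3 ppages; refcounts: pp0:2 pp1:2 pp2:2
Op 2: read(P0, v0) -> 24. No state change.
Op 3: write(P1, v2, 129). refcount(pp2)=2>1 -> COPY to pp3. 4 ppages; refcounts: pp0:2 pp1:2 pp2:1 pp3:1
Op 4: fork(P1) -> P2. 4 ppages; refcounts: pp0:3 pp1:3 pp2:1 pp3:2
Op 5: fork(P1) -> P3. 4 ppages; refcounts: pp0:4 pp1:4 pp2:1 pp3:3
Op 6: read(P1, v1) -> 23. No state change.
Op 7: write(P0, v0, 159). refcount(pp0)=4>1 -> COPY to pp4. 5 ppages; refcounts: pp0:3 pp1:4 pp2:1 pp3:3 pp4:1
Op 8: write(P2, v2, 152). refcount(pp3)=3>1 -> COPY to pp5. 6 ppages; refcounts: pp0:3 pp1:4 pp2:1 pp3:2 pp4:1 pp5:1
Op 9: write(P0, v2, 132). refcount(pp2)=1 -> write in place. 6 ppages; refcounts: pp0:3 pp1:4 pp2:1 pp3:2 pp4:1 pp5:1
Op 10: write(P2, v2, 168). refcount(pp5)=1 -> write in place. 6 ppages; refcounts: pp0:3 pp1:4 pp2:1 pp3:2 pp4:1 pp5:1

yes yes yes no no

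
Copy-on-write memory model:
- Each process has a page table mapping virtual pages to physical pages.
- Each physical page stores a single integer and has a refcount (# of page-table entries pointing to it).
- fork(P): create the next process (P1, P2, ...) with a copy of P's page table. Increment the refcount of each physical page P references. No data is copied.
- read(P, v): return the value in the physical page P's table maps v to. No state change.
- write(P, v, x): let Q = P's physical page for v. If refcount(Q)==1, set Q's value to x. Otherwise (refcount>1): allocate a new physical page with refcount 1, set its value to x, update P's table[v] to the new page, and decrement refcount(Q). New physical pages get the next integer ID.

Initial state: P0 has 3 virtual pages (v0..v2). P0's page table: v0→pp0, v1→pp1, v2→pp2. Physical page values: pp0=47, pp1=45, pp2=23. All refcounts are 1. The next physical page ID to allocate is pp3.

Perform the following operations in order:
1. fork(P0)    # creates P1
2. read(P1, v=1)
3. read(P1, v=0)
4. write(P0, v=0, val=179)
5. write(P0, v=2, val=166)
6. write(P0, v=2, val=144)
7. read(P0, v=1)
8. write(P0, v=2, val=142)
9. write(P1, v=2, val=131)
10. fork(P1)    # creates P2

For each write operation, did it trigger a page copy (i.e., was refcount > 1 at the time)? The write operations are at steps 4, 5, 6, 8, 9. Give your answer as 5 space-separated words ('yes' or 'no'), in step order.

Op 1: fork(P0) -> P1. 3 ppages; refcounts: pp0:2 pp1:2 pp2:2
Op 2: read(P1, v1) -> 45. No state change.
Op 3: read(P1, v0) -> 47. No state change.
Op 4: write(P0, v0, 179). refcount(pp0)=2>1 -> COPY to pp3. 4 ppages; refcounts: pp0:1 pp1:2 pp2:2 pp3:1
Op 5: write(P0, v2, 166). refcount(pp2)=2>1 -> COPY to pp4. 5 ppages; refcounts: pp0:1 pp1:2 pp2:1 pp3:1 pp4:1
Op 6: write(P0, v2, 144). refcount(pp4)=1 -> write in place. 5 ppages; refcounts: pp0:1 pp1:2 pp2:1 pp3:1 pp4:1
Op 7: read(P0, v1) -> 45. No state change.
Op 8: write(P0, v2, 142). refcount(pp4)=1 -> write in place. 5 ppages; refcounts: pp0:1 pp1:2 pp2:1 pp3:1 pp4:1
Op 9: write(P1, v2, 131). refcount(pp2)=1 -> write in place. 5 ppages; refcounts: pp0:1 pp1:2 pp2:1 pp3:1 pp4:1
Op 10: fork(P1) -> P2. 5 ppages; refcounts: pp0:2 pp1:3 pp2:2 pp3:1 pp4:1

yes yes no no no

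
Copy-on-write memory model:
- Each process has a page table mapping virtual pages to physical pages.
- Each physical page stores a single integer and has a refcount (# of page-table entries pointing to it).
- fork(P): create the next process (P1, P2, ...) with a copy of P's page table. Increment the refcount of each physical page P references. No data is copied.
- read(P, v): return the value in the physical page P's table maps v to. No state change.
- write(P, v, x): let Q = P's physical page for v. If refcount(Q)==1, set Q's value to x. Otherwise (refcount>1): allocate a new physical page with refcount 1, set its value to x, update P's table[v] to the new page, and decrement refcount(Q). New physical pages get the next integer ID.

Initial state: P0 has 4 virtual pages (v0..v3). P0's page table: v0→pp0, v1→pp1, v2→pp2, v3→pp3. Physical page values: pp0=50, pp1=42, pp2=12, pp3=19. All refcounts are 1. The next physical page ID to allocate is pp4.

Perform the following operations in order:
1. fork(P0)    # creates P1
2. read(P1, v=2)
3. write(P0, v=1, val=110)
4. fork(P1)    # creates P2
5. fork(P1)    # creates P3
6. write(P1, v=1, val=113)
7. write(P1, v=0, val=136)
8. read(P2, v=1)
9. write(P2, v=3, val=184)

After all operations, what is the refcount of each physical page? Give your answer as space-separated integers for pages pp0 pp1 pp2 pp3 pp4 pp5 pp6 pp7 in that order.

Answer: 3 2 4 3 1 1 1 1

Derivation:
Op 1: fork(P0) -> P1. 4 ppages; refcounts: pp0:2 pp1:2 pp2:2 pp3:2
Op 2: read(P1, v2) -> 12. No state change.
Op 3: write(P0, v1, 110). refcount(pp1)=2>1 -> COPY to pp4. 5 ppages; refcounts: pp0:2 pp1:1 pp2:2 pp3:2 pp4:1
Op 4: fork(P1) -> P2. 5 ppages; refcounts: pp0:3 pp1:2 pp2:3 pp3:3 pp4:1
Op 5: fork(P1) -> P3. 5 ppages; refcounts: pp0:4 pp1:3 pp2:4 pp3:4 pp4:1
Op 6: write(P1, v1, 113). refcount(pp1)=3>1 -> COPY to pp5. 6 ppages; refcounts: pp0:4 pp1:2 pp2:4 pp3:4 pp4:1 pp5:1
Op 7: write(P1, v0, 136). refcount(pp0)=4>1 -> COPY to pp6. 7 ppages; refcounts: pp0:3 pp1:2 pp2:4 pp3:4 pp4:1 pp5:1 pp6:1
Op 8: read(P2, v1) -> 42. No state change.
Op 9: write(P2, v3, 184). refcount(pp3)=4>1 -> COPY to pp7. 8 ppages; refcounts: pp0:3 pp1:2 pp2:4 pp3:3 pp4:1 pp5:1 pp6:1 pp7:1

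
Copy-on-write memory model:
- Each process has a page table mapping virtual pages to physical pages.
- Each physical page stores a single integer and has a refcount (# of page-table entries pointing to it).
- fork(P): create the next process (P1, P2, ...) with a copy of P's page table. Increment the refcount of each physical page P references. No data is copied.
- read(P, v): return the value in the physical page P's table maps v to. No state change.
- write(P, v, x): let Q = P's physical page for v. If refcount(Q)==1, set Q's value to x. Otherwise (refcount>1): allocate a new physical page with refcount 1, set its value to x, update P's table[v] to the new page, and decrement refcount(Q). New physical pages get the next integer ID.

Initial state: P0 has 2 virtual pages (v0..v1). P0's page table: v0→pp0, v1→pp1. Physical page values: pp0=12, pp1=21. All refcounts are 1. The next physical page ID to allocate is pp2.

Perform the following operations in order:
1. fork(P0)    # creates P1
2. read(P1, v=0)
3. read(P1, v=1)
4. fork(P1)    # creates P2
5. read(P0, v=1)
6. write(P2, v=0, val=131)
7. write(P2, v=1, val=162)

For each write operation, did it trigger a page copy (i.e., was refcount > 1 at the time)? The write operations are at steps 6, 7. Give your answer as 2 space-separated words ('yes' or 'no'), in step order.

Op 1: fork(P0) -> P1. 2 ppages; refcounts: pp0:2 pp1:2
Op 2: read(P1, v0) -> 12. No state change.
Op 3: read(P1, v1) -> 21. No state change.
Op 4: fork(P1) -> P2. 2 ppages; refcounts: pp0:3 pp1:3
Op 5: read(P0, v1) -> 21. No state change.
Op 6: write(P2, v0, 131). refcount(pp0)=3>1 -> COPY to pp2. 3 ppages; refcounts: pp0:2 pp1:3 pp2:1
Op 7: write(P2, v1, 162). refcount(pp1)=3>1 -> COPY to pp3. 4 ppages; refcounts: pp0:2 pp1:2 pp2:1 pp3:1

yes yes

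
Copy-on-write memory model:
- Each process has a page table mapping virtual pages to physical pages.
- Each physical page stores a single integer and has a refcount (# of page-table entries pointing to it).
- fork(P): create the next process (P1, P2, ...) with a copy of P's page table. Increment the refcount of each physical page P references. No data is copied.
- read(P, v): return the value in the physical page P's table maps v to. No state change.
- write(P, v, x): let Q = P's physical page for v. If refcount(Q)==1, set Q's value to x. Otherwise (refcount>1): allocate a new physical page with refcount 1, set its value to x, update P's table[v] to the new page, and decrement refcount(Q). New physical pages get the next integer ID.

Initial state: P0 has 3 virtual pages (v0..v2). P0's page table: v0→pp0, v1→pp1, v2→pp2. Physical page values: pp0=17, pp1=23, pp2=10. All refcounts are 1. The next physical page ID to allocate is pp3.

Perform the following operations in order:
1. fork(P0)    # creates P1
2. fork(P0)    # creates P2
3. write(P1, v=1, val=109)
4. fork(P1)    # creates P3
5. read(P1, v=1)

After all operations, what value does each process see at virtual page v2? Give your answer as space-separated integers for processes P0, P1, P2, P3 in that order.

Op 1: fork(P0) -> P1. 3 ppages; refcounts: pp0:2 pp1:2 pp2:2
Op 2: fork(P0) -> P2. 3 ppages; refcounts: pp0:3 pp1:3 pp2:3
Op 3: write(P1, v1, 109). refcount(pp1)=3>1 -> COPY to pp3. 4 ppages; refcounts: pp0:3 pp1:2 pp2:3 pp3:1
Op 4: fork(P1) -> P3. 4 ppages; refcounts: pp0:4 pp1:2 pp2:4 pp3:2
Op 5: read(P1, v1) -> 109. No state change.
P0: v2 -> pp2 = 10
P1: v2 -> pp2 = 10
P2: v2 -> pp2 = 10
P3: v2 -> pp2 = 10

Answer: 10 10 10 10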